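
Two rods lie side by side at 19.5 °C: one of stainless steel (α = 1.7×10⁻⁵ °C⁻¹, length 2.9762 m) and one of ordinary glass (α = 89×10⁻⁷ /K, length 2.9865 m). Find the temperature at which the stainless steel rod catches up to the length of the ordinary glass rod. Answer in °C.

Equal length when α₁L₁ΔT − α₂L₂ΔT = L₂ − L₁ = 1.03×10⁻² m
α₁L₁ = 5.05954×10⁻⁵, α₂L₂ = 2.657985×10⁻⁵ → Δ(αL) = 2.401555×10⁻⁵ m/K
ΔT = 1.03×10⁻² / 2.401555×10⁻⁵ = 428.889 K, so T = 19.5 + 428.889 = 448.389 °C

T = 448.4 °C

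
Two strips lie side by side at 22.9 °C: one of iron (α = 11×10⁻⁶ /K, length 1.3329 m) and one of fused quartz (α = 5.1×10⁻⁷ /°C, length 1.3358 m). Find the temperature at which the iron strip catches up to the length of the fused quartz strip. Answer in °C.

T = 230.3 °C

L₁(1 + α₁ΔT) = L₂(1 + α₂ΔT) ⇒ ΔT = (L₂ − L₁)/(α₁L₁ − α₂L₂)
L₂ − L₁ = 1.3358 − 1.3329 = 2.90×10⁻³ m
α₁L₁ − α₂L₂ = 11×10⁻⁶×1.3329 − 5.1×10⁻⁷×1.3358 = 1.3980642×10⁻⁵ m/K
ΔT = 2.90×10⁻³ / 1.3980642×10⁻⁵ = 207.430 K
T = 22.9 + 207.430 = 230.330 °C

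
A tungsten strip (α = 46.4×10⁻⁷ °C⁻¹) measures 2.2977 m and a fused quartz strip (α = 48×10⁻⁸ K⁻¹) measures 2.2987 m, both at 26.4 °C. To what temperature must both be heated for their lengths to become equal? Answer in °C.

T = 131.0 °C

Equal length when α₁L₁ΔT − α₂L₂ΔT = L₂ − L₁ = 1.00×10⁻³ m
α₁L₁ = 1.0661328×10⁻⁵, α₂L₂ = 1.103376×10⁻⁶ → Δ(αL) = 9.557952×10⁻⁶ m/K
ΔT = 1.00×10⁻³ / 9.557952×10⁻⁶ = 104.625 K, so T = 26.4 + 104.625 = 131.025 °C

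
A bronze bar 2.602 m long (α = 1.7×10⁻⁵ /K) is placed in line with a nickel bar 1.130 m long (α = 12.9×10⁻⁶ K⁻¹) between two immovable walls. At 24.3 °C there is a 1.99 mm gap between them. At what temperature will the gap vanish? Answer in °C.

α₁L₁ = 4.4234×10⁻⁵ m/K, α₂L₂ = 1.4577×10⁻⁵ m/K → total 5.8811×10⁻⁵ m/K
ΔT = g/(α₁L₁+α₂L₂) = 1.99×10⁻³ / 5.8811×10⁻⁵ = 33.837 K
T = 24.3 + 33.837 = 58.137 °C

T = 58.1 °C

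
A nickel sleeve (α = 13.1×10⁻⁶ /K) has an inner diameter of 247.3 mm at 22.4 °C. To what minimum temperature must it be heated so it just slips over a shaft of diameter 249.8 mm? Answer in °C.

Required Δd = 249.8 − 247.3 = 2.5 mm
Δd = αd₀ΔT ⇒ ΔT = Δd/(αd₀) = 2.5 / (13.1×10⁻⁶ × 247.3) = 771.69 K
T_min = 22.4 + 771.69 = 794.09 °C

T = 794 °C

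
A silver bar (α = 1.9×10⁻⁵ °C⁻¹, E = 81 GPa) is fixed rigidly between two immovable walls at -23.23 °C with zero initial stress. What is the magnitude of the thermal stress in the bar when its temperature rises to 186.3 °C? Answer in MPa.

Fully constrained: the free strain ε = αΔT is blocked, so σ = Eε = EαΔT.
|ΔT| = 209.53 K
σ = 81.0×10⁹ × 1.9×10⁻⁵ × 209.53 = 3.22×10⁸ Pa

σ = 322 MPa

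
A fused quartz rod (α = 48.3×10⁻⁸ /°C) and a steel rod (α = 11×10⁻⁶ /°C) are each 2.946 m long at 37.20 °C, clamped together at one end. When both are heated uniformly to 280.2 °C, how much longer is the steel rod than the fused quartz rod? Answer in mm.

7.53 mm

ΔT = 243.00 K
fused quartz: ΔL = 48.3×10⁻⁸ × 2.946 m × 243.00 = 3.4577×10⁻⁴ m = 0.34577 mm
steel: ΔL = 11×10⁻⁶ × 2.946 m × 243.00 = 7.8747×10⁻³ m = 7.8747 mm
difference = 7.8747 − 0.34577 = 7.52893 mm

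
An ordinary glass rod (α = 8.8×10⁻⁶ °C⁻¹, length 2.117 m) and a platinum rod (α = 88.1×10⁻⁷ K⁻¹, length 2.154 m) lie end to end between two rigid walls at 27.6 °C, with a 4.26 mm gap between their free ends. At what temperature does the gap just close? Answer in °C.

T = 141 °C

Gap closes when ΔL₁ + ΔL₂ = 4.26 mm = 4.26×10⁻³ m
(α₁L₁ + α₂L₂)ΔT = g
α₁L₁ + α₂L₂ = 8.8×10⁻⁶×2.117 + 88.1×10⁻⁷×2.154 = 3.760634×10⁻⁵ m/K
ΔT = 4.26×10⁻³ / 3.760634×10⁻⁵ = 113.28 K
T = 27.6 + 113.28 = 140.88 °C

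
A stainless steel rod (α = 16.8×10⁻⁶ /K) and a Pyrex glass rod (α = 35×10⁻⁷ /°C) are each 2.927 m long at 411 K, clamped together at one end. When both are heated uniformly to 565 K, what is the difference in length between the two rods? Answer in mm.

ΔT = 154 K
stainless steel: ΔL = 16.8×10⁻⁶ × 2.927 m × 154 = 7.5727×10⁻³ m = 7.5727 mm
Pyrex glass: ΔL = 35×10⁻⁷ × 2.927 m × 154 = 1.5777×10⁻³ m = 1.5777 mm
difference = 7.5727 − 1.5777 = 5.9950 mm

6.00 mm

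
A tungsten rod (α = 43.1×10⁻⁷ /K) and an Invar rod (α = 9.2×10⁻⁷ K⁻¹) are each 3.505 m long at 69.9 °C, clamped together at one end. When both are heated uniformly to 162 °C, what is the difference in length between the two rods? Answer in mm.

1.09 mm

ΔT = 92.1 K
tungsten: ΔL = 43.1×10⁻⁷ × 3.505 m × 92.1 = 1.3913×10⁻³ m = 1.3913 mm
Invar: ΔL = 9.2×10⁻⁷ × 3.505 m × 92.1 = 2.9699×10⁻⁴ m = 0.29699 mm
difference = 1.3913 − 0.29699 = 1.09431 mm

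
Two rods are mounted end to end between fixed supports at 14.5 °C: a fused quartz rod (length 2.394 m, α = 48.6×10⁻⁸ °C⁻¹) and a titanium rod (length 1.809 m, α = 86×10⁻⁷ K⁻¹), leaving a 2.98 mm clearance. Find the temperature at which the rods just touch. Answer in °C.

Gap closes when ΔL₁ + ΔL₂ = 2.98 mm = 2.98×10⁻³ m
(α₁L₁ + α₂L₂)ΔT = g
α₁L₁ + α₂L₂ = 48.6×10⁻⁸×2.394 + 86×10⁻⁷×1.809 = 1.6720884×10⁻⁵ m/K
ΔT = 2.98×10⁻³ / 1.6720884×10⁻⁵ = 178.22 K
T = 14.5 + 178.22 = 192.72 °C

T = 193 °C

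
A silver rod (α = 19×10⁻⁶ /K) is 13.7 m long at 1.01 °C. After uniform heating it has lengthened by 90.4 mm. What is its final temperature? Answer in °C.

T = 348 °C

ΔL = αL₀ΔT ⇒ ΔT = ΔL / (αL₀)
ΔT = 90.4×10⁻³ m / (19×10⁻⁶ × 13.7 m) = 347.29 K
T = 1.01 + 347.29 = 348.30 °C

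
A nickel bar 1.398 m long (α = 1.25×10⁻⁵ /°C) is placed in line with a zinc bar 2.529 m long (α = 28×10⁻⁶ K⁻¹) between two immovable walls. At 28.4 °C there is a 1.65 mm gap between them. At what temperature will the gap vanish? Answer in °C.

Gap closes when ΔL₁ + ΔL₂ = 1.65 mm = 1.65×10⁻³ m
(α₁L₁ + α₂L₂)ΔT = g
α₁L₁ + α₂L₂ = 1.25×10⁻⁵×1.398 + 28×10⁻⁶×2.529 = 8.8287×10⁻⁵ m/K
ΔT = 1.65×10⁻³ / 8.8287×10⁻⁵ = 18.689 K
T = 28.4 + 18.689 = 47.089 °C

T = 47.1 °C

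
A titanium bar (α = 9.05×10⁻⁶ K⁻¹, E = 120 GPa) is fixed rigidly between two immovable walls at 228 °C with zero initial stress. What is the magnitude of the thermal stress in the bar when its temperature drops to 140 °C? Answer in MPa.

σ = 95.6 MPa

Fully constrained: the free strain ε = αΔT is blocked, so σ = Eε = EαΔT.
|ΔT| = 88 K
σ = 120×10⁹ × 9.05×10⁻⁶ × 88 = 9.56×10⁷ Pa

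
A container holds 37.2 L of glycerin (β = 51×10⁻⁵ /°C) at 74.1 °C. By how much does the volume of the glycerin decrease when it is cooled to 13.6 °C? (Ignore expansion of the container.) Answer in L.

ΔV = 1.15 L

|ΔT| = |13.6 − 74.1| = 60.5 K
ΔV = βV₀ΔT = (51×10⁻⁵)(37.2)(60.5) = 1.15 L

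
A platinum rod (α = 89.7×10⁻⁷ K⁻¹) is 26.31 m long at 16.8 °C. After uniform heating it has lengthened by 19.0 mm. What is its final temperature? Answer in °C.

T = 97.3 °C

ΔL = αL₀ΔT ⇒ ΔT = ΔL / (αL₀)
ΔT = 19.0×10⁻³ m / (89.7×10⁻⁷ × 26.31 m) = 80.508 K
T = 16.8 + 80.508 = 97.308 °C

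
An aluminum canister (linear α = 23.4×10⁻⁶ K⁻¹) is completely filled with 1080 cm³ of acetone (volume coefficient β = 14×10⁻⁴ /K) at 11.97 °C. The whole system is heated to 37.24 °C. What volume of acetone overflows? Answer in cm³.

The canister also expands: β_container ≈ 3α = 7.02×10⁻⁵ /K
Net overflow = V₀(β_liq − 3α_cont)ΔT
β − 3α = 1.40×10⁻³ − 7.02×10⁻⁵ = 1.3298×10⁻³ /K; ΔT = 25.27 K
ΔV = 1080 × 1.3298×10⁻³ × 25.27 = 36.3 cm³

36.3 cm³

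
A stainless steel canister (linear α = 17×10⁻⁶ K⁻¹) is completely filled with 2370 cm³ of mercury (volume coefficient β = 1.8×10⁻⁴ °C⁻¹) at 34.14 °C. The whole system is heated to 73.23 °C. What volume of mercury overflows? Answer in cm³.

12.0 cm³

The canister also expands: β_container ≈ 3α = 5.1×10⁻⁵ /K
Net overflow = V₀(β_liq − 3α_cont)ΔT
β − 3α = 1.80×10⁻⁴ − 5.1×10⁻⁵ = 1.29×10⁻⁴ /K; ΔT = 39.09 K
ΔV = 2370 × 1.29×10⁻⁴ × 39.09 = 12.0 cm³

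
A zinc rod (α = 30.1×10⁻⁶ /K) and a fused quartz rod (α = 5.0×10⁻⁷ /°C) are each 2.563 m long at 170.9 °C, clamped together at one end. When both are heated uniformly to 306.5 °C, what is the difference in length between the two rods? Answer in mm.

ΔT = 135.6 K
zinc: ΔL = 30.1×10⁻⁶ × 2.563 m × 135.6 = 1.0461×10⁻² m = 10.461 mm
fused quartz: ΔL = 5.0×10⁻⁷ × 2.563 m × 135.6 = 1.7377×10⁻⁴ m = 0.17377 mm
difference = 10.461 − 0.17377 = 10.28723 mm

10.3 mm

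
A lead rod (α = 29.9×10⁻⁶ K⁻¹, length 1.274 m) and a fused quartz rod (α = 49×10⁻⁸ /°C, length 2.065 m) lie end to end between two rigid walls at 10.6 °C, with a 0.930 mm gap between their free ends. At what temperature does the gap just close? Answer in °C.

α₁L₁ = 3.80926×10⁻⁵ m/K, α₂L₂ = 1.01185×10⁻⁶ m/K → total 3.910445×10⁻⁵ m/K
ΔT = g/(α₁L₁+α₂L₂) = 9.30×10⁻⁴ / 3.910445×10⁻⁵ = 23.782 K
T = 10.6 + 23.782 = 34.382 °C

T = 34.4 °C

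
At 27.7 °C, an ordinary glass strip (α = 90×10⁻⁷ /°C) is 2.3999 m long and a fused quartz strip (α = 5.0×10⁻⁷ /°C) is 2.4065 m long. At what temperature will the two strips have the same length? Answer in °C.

Equal length when α₁L₁ΔT − α₂L₂ΔT = L₂ − L₁ = 6.60×10⁻³ m
α₁L₁ = 2.15991×10⁻⁵, α₂L₂ = 1.20325×10⁻⁶ → Δ(αL) = 2.039585×10⁻⁵ m/K
ΔT = 6.60×10⁻³ / 2.039585×10⁻⁵ = 323.595 K, so T = 27.7 + 323.595 = 351.295 °C

T = 351.3 °C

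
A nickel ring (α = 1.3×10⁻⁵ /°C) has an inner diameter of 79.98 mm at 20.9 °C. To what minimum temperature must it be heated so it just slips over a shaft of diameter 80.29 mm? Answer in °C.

Required Δd = 80.29 − 79.98 = 0.31 mm
Δd = αd₀ΔT ⇒ ΔT = Δd/(αd₀) = 0.31 / (1.3×10⁻⁵ × 79.98) = 298.15 K
T_min = 20.9 + 298.15 = 319.05 °C

T = 319 °C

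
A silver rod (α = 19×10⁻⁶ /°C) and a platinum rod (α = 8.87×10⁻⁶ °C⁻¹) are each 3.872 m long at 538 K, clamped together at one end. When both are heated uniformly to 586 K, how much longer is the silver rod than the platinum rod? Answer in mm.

1.88 mm

ΔT = 48 K
silver: ΔL = 19×10⁻⁶ × 3.872 m × 48 = 3.5313×10⁻³ m = 3.5313 mm
platinum: ΔL = 8.87×10⁻⁶ × 3.872 m × 48 = 1.6485×10⁻³ m = 1.6485 mm
difference = 3.5313 − 1.6485 = 1.8828 mm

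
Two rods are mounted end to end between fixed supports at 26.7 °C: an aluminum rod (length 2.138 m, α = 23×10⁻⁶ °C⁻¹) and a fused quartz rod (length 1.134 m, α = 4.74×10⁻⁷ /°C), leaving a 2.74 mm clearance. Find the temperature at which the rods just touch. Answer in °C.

T = 81.8 °C

α₁L₁ = 4.9174×10⁻⁵ m/K, α₂L₂ = 5.37516×10⁻⁷ m/K → total 4.9711516×10⁻⁵ m/K
ΔT = g/(α₁L₁+α₂L₂) = 2.74×10⁻³ / 4.9711516×10⁻⁵ = 55.118 K
T = 26.7 + 55.118 = 81.818 °C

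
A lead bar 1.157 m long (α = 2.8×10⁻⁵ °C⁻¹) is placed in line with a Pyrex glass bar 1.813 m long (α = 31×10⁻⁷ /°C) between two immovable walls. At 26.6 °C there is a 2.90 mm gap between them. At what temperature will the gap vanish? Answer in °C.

T = 103 °C

Gap closes when ΔL₁ + ΔL₂ = 2.90 mm = 2.90×10⁻³ m
(α₁L₁ + α₂L₂)ΔT = g
α₁L₁ + α₂L₂ = 2.8×10⁻⁵×1.157 + 31×10⁻⁷×1.813 = 3.80163×10⁻⁵ m/K
ΔT = 2.90×10⁻³ / 3.80163×10⁻⁵ = 76.28 K
T = 26.6 + 76.28 = 102.88 °C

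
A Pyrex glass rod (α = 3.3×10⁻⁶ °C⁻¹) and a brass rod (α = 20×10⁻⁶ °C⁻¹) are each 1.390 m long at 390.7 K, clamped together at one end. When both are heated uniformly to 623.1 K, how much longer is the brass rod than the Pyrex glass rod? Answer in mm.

ΔT = 232.4 K
Pyrex glass: ΔL = 3.3×10⁻⁶ × 1.390 m × 232.4 = 1.0660×10⁻³ m = 1.0660 mm
brass: ΔL = 20×10⁻⁶ × 1.390 m × 232.4 = 6.4607×10⁻³ m = 6.4607 mm
difference = 6.4607 − 1.0660 = 5.3947 mm

5.39 mm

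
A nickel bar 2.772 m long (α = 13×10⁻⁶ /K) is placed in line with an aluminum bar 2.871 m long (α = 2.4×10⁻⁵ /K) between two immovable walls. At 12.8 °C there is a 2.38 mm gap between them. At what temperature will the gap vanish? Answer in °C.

α₁L₁ = 3.6036×10⁻⁵ m/K, α₂L₂ = 6.8904×10⁻⁵ m/K → total 1.0494×10⁻⁴ m/K
ΔT = g/(α₁L₁+α₂L₂) = 2.38×10⁻³ / 1.0494×10⁻⁴ = 22.680 K
T = 12.8 + 22.680 = 35.480 °C

T = 35.5 °C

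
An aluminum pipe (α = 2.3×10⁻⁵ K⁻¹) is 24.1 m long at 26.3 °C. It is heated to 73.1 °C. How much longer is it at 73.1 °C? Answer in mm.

|ΔT| = |73.1 − 26.3| = 46.8 K
ΔL = αL₀ΔT = (2.3×10⁻⁵)(24.1)(46.8) = 2.59×10⁻² m

ΔL = 25.9 mm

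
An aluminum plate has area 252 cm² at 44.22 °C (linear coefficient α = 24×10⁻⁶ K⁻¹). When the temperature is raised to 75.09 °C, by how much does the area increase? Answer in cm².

ΔA = 0.373 cm²

Area coefficient ≈ 2α; |ΔT| = 30.87 K
ΔA = 2αA₀ΔT = 2(24×10⁻⁶)(252)(30.87) = 0.373 cm²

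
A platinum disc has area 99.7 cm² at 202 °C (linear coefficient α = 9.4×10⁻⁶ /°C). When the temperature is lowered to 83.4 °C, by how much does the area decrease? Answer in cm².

ΔA = 0.222 cm²

Area coefficient ≈ 2α; |ΔT| = 118.6 K
ΔA = 2αA₀ΔT = 2(9.4×10⁻⁶)(99.7)(118.6) = 0.222 cm²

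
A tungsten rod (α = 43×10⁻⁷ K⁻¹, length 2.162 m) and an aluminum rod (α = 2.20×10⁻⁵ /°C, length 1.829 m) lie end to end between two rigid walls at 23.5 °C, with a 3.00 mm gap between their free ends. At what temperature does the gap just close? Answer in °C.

T = 84.1 °C

Gap closes when ΔL₁ + ΔL₂ = 3.00 mm = 3.00×10⁻³ m
(α₁L₁ + α₂L₂)ΔT = g
α₁L₁ + α₂L₂ = 43×10⁻⁷×2.162 + 2.20×10⁻⁵×1.829 = 4.95346×10⁻⁵ m/K
ΔT = 3.00×10⁻³ / 4.95346×10⁻⁵ = 60.564 K
T = 23.5 + 60.564 = 84.064 °C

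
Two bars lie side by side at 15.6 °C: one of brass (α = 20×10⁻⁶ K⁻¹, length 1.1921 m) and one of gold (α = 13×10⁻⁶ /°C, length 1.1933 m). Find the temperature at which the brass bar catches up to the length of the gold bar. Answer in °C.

Equal length when α₁L₁ΔT − α₂L₂ΔT = L₂ − L₁ = 1.20×10⁻³ m
α₁L₁ = 2.3842×10⁻⁵, α₂L₂ = 1.55129×10⁻⁵ → Δ(αL) = 8.3291×10⁻⁶ m/K
ΔT = 1.20×10⁻³ / 8.3291×10⁻⁶ = 144.073 K, so T = 15.6 + 144.073 = 159.673 °C

T = 159.7 °C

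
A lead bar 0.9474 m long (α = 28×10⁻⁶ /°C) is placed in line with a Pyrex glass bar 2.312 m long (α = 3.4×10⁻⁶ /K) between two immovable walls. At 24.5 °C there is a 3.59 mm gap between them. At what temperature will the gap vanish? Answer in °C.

T = 129 °C

α₁L₁ = 2.65272×10⁻⁵ m/K, α₂L₂ = 7.8608×10⁻⁶ m/K → total 3.4388×10⁻⁵ m/K
ΔT = g/(α₁L₁+α₂L₂) = 3.59×10⁻³ / 3.4388×10⁻⁵ = 104.40 K
T = 24.5 + 104.40 = 128.90 °C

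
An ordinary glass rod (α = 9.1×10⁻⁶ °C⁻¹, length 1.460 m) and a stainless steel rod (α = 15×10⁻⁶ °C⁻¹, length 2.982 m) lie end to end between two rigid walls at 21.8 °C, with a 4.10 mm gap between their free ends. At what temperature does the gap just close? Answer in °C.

T = 92.5 °C

α₁L₁ = 1.3286×10⁻⁵ m/K, α₂L₂ = 4.473×10⁻⁵ m/K → total 5.8016×10⁻⁵ m/K
ΔT = g/(α₁L₁+α₂L₂) = 4.10×10⁻³ / 5.8016×10⁻⁵ = 70.670 K
T = 21.8 + 70.670 = 92.470 °C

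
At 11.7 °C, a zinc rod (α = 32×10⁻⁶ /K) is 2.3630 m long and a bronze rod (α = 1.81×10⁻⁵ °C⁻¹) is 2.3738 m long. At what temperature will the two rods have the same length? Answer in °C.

T = 342.5 °C

Equal length when α₁L₁ΔT − α₂L₂ΔT = L₂ − L₁ = 1.08×10⁻² m
α₁L₁ = 7.5616×10⁻⁵, α₂L₂ = 4.296578×10⁻⁵ → Δ(αL) = 3.265022×10⁻⁵ m/K
ΔT = 1.08×10⁻² / 3.265022×10⁻⁵ = 330.779 K, so T = 11.7 + 330.779 = 342.479 °C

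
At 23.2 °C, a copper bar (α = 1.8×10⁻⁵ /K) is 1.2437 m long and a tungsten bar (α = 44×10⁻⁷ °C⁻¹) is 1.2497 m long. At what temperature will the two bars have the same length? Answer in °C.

T = 378.5 °C

Equal length when α₁L₁ΔT − α₂L₂ΔT = L₂ − L₁ = 6.00×10⁻³ m
α₁L₁ = 2.23866×10⁻⁵, α₂L₂ = 5.49868×10⁻⁶ → Δ(αL) = 1.688792×10⁻⁵ m/K
ΔT = 6.00×10⁻³ / 1.688792×10⁻⁵ = 355.284 K, so T = 23.2 + 355.284 = 378.484 °C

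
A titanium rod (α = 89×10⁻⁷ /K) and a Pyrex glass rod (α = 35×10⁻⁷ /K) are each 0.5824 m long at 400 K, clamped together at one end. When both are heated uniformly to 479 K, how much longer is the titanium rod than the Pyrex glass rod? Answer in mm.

0.248 mm

ΔT = 79 K
titanium: ΔL = 89×10⁻⁷ × 0.5824 m × 79 = 4.0949×10⁻⁴ m = 0.40949 mm
Pyrex glass: ΔL = 35×10⁻⁷ × 0.5824 m × 79 = 1.6103×10⁻⁴ m = 0.16103 mm
difference = 0.40949 − 0.16103 = 0.24846 mm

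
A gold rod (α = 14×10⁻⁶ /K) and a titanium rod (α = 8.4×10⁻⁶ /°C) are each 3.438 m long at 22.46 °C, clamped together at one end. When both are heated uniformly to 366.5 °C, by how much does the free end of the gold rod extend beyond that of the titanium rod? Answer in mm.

ΔT = 344.04 K
gold: ΔL = 14×10⁻⁶ × 3.438 m × 344.04 = 1.6559×10⁻² m = 16.559 mm
titanium: ΔL = 8.4×10⁻⁶ × 3.438 m × 344.04 = 9.9356×10⁻³ m = 9.9356 mm
difference = 16.559 − 9.9356 = 6.6234 mm

6.62 mm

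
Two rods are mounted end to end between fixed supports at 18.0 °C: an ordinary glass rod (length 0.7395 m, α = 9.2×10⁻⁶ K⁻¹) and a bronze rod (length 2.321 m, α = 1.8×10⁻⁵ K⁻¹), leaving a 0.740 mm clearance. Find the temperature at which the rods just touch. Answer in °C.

T = 33.2 °C

α₁L₁ = 6.8034×10⁻⁶ m/K, α₂L₂ = 4.1778×10⁻⁵ m/K → total 4.85814×10⁻⁵ m/K
ΔT = g/(α₁L₁+α₂L₂) = 7.40×10⁻⁴ / 4.85814×10⁻⁵ = 15.232 K
T = 18.0 + 15.232 = 33.232 °C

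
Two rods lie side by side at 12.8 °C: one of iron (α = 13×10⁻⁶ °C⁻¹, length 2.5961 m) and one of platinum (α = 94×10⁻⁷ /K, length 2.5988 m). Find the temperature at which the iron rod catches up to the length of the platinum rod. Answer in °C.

L₁(1 + α₁ΔT) = L₂(1 + α₂ΔT) ⇒ ΔT = (L₂ − L₁)/(α₁L₁ − α₂L₂)
L₂ − L₁ = 2.5988 − 2.5961 = 2.70×10⁻³ m
α₁L₁ − α₂L₂ = 13×10⁻⁶×2.5961 − 94×10⁻⁷×2.5988 = 9.32058×10⁻⁶ m/K
ΔT = 2.70×10⁻³ / 9.32058×10⁻⁶ = 289.682 K
T = 12.8 + 289.682 = 302.482 °C

T = 302.5 °C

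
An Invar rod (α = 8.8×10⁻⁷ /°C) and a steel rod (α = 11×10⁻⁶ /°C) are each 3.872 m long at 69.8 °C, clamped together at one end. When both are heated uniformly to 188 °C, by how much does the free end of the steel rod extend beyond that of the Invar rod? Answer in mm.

4.63 mm

ΔT = 118.2 K
Invar: ΔL = 8.8×10⁻⁷ × 3.872 m × 118.2 = 4.0275×10⁻⁴ m = 0.40275 mm
steel: ΔL = 11×10⁻⁶ × 3.872 m × 118.2 = 5.0344×10⁻³ m = 5.0344 mm
difference = 5.0344 − 0.40275 = 4.63165 mm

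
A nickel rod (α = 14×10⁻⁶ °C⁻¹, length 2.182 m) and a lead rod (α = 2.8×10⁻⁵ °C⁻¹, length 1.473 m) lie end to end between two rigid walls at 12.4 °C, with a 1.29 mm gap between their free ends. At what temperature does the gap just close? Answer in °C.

Gap closes when ΔL₁ + ΔL₂ = 1.29 mm = 1.29×10⁻³ m
(α₁L₁ + α₂L₂)ΔT = g
α₁L₁ + α₂L₂ = 14×10⁻⁶×2.182 + 2.8×10⁻⁵×1.473 = 7.1792×10⁻⁵ m/K
ΔT = 1.29×10⁻³ / 7.1792×10⁻⁵ = 17.969 K
T = 12.4 + 17.969 = 30.369 °C

T = 30.4 °C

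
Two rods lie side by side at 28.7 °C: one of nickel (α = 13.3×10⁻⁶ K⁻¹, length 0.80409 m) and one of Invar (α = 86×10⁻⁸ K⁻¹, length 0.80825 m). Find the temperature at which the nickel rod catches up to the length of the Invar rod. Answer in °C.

T = 444.7 °C

Equal length when α₁L₁ΔT − α₂L₂ΔT = L₂ − L₁ = 4.16×10⁻³ m
α₁L₁ = 1.0694397×10⁻⁵, α₂L₂ = 6.95095×10⁻⁷ → Δ(αL) = 9.999302×10⁻⁶ m/K
ΔT = 4.16×10⁻³ / 9.999302×10⁻⁶ = 416.029 K, so T = 28.7 + 416.029 = 444.729 °C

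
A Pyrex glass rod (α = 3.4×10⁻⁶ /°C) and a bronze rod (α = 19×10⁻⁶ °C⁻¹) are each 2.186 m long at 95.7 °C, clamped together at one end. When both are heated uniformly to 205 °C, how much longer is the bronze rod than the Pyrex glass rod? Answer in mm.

3.73 mm

ΔT = 109.3 K
Pyrex glass: ΔL = 3.4×10⁻⁶ × 2.186 m × 109.3 = 8.1236×10⁻⁴ m = 0.81236 mm
bronze: ΔL = 19×10⁻⁶ × 2.186 m × 109.3 = 4.5397×10⁻³ m = 4.5397 mm
difference = 4.5397 − 0.81236 = 3.72734 mm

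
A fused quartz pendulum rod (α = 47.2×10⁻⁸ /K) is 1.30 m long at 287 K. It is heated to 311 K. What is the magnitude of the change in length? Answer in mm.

|ΔT| = |311 − 287| = 24 K
ΔL = αL₀ΔT = (47.2×10⁻⁸)(1.30)(24) = 1.47×10⁻⁵ m

ΔL = 0.0147 mm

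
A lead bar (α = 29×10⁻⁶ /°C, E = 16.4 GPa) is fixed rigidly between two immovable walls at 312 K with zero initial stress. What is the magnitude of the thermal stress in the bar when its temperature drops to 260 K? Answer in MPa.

σ = 24.7 MPa

Fully constrained: the free strain ε = αΔT is blocked, so σ = Eε = EαΔT.
|ΔT| = 52 K
σ = 16.4×10⁹ × 29×10⁻⁶ × 52 = 2.47×10⁷ Pa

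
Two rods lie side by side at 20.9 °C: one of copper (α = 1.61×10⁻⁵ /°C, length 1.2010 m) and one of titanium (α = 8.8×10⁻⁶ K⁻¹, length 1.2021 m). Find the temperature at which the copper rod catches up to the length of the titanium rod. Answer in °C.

L₁(1 + α₁ΔT) = L₂(1 + α₂ΔT) ⇒ ΔT = (L₂ − L₁)/(α₁L₁ − α₂L₂)
L₂ − L₁ = 1.2021 − 1.2010 = 1.10×10⁻³ m
α₁L₁ − α₂L₂ = 1.61×10⁻⁵×1.2010 − 8.8×10⁻⁶×1.2021 = 8.75762×10⁻⁶ m/K
ΔT = 1.10×10⁻³ / 8.75762×10⁻⁶ = 125.605 K
T = 20.9 + 125.605 = 146.505 °C

T = 146.5 °C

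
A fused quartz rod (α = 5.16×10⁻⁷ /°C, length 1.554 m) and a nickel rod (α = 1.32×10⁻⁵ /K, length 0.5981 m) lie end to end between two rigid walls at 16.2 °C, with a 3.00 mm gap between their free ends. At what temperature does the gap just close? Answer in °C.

α₁L₁ = 8.01864×10⁻⁷ m/K, α₂L₂ = 7.89492×10⁻⁶ m/K → total 8.696784×10⁻⁶ m/K
ΔT = g/(α₁L₁+α₂L₂) = 3.00×10⁻³ / 8.696784×10⁻⁶ = 344.96 K
T = 16.2 + 344.96 = 361.16 °C

T = 361 °C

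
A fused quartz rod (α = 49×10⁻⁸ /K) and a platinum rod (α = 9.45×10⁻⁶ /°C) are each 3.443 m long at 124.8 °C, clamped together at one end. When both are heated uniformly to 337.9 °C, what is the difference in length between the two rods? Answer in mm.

6.57 mm

ΔT = 213.1 K
fused quartz: ΔL = 49×10⁻⁸ × 3.443 m × 213.1 = 3.5951×10⁻⁴ m = 0.35951 mm
platinum: ΔL = 9.45×10⁻⁶ × 3.443 m × 213.1 = 6.9335×10⁻³ m = 6.9335 mm
difference = 6.9335 − 0.35951 = 6.57399 mm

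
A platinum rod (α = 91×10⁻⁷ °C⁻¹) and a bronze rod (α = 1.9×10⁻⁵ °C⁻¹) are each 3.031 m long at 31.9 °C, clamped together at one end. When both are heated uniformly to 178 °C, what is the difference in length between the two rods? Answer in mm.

4.38 mm

ΔT = 146.1 K
platinum: ΔL = 91×10⁻⁷ × 3.031 m × 146.1 = 4.0297×10⁻³ m = 4.0297 mm
bronze: ΔL = 1.9×10⁻⁵ × 3.031 m × 146.1 = 8.4138×10⁻³ m = 8.4138 mm
difference = 8.4138 − 4.0297 = 4.3841 mm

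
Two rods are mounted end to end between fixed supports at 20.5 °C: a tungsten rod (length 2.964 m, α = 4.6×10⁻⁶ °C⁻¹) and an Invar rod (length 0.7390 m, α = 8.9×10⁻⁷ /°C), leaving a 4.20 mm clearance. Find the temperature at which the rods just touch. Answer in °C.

α₁L₁ = 1.36344×10⁻⁵ m/K, α₂L₂ = 6.5771×10⁻⁷ m/K → total 1.429211×10⁻⁵ m/K
ΔT = g/(α₁L₁+α₂L₂) = 4.20×10⁻³ / 1.429211×10⁻⁵ = 293.87 K
T = 20.5 + 293.87 = 314.37 °C

T = 314 °C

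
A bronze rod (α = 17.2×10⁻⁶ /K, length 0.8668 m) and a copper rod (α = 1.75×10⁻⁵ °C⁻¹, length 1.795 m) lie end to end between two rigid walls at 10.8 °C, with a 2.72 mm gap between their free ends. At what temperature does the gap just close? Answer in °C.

T = 69.5 °C

Gap closes when ΔL₁ + ΔL₂ = 2.72 mm = 2.72×10⁻³ m
(α₁L₁ + α₂L₂)ΔT = g
α₁L₁ + α₂L₂ = 17.2×10⁻⁶×0.8668 + 1.75×10⁻⁵×1.795 = 4.632146×10⁻⁵ m/K
ΔT = 2.72×10⁻³ / 4.632146×10⁻⁵ = 58.720 K
T = 10.8 + 58.720 = 69.520 °C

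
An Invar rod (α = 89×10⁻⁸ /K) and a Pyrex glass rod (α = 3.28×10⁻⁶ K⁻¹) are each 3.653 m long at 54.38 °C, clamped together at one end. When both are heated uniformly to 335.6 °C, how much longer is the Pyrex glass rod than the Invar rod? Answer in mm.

2.46 mm

ΔT = 281.22 K
Invar: ΔL = 89×10⁻⁸ × 3.653 m × 281.22 = 9.1429×10⁻⁴ m = 0.91429 mm
Pyrex glass: ΔL = 3.28×10⁻⁶ × 3.653 m × 281.22 = 3.3695×10⁻³ m = 3.3695 mm
difference = 3.3695 − 0.91429 = 2.45521 mm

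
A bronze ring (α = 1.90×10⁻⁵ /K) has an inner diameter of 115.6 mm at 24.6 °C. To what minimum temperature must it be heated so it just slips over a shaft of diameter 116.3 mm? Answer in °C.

T = 343 °C

Required Δd = 116.3 − 115.6 = 0.7 mm
Δd = αd₀ΔT ⇒ ΔT = Δd/(αd₀) = 0.7 / (1.90×10⁻⁵ × 115.6) = 318.70 K
T_min = 24.6 + 318.70 = 343.30 °C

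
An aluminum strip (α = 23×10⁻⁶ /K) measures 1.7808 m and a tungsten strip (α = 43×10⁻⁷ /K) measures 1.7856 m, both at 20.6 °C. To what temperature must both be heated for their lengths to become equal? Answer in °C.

T = 164.8 °C

Equal length when α₁L₁ΔT − α₂L₂ΔT = L₂ − L₁ = 4.80×10⁻³ m
α₁L₁ = 4.09584×10⁻⁵, α₂L₂ = 7.67808×10⁻⁶ → Δ(αL) = 3.328032×10⁻⁵ m/K
ΔT = 4.80×10⁻³ / 3.328032×10⁻⁵ = 144.229 K, so T = 20.6 + 144.229 = 164.829 °C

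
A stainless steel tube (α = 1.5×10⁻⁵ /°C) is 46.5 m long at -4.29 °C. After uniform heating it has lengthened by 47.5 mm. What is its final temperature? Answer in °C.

T = 63.8 °C

ΔL = αL₀ΔT ⇒ ΔT = ΔL / (αL₀)
ΔT = 47.5×10⁻³ m / (1.5×10⁻⁵ × 46.5 m) = 68.100 K
T = -4.29 + 68.100 = 63.810 °C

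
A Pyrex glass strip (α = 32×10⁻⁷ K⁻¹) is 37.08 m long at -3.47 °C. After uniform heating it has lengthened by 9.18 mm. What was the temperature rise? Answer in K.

ΔL = αL₀ΔT ⇒ ΔT = ΔL / (αL₀)
ΔT = 9.18×10⁻³ m / (32×10⁻⁷ × 37.08 m) = 77.367 K

ΔT = 77.4 K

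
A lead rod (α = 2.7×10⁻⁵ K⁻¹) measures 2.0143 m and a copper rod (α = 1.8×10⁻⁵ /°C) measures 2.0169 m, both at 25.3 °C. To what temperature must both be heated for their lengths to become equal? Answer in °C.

L₁(1 + α₁ΔT) = L₂(1 + α₂ΔT) ⇒ ΔT = (L₂ − L₁)/(α₁L₁ − α₂L₂)
L₂ − L₁ = 2.0169 − 2.0143 = 2.60×10⁻³ m
α₁L₁ − α₂L₂ = 2.7×10⁻⁵×2.0143 − 1.8×10⁻⁵×2.0169 = 1.80819×10⁻⁵ m/K
ΔT = 2.60×10⁻³ / 1.80819×10⁻⁵ = 143.790 K
T = 25.3 + 143.790 = 169.090 °C

T = 169.1 °C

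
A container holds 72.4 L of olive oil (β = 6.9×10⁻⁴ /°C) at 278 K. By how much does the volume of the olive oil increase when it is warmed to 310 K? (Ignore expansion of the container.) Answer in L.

|ΔT| = |310 − 278| = 32 K
ΔV = βV₀ΔT = (6.9×10⁻⁴)(72.4)(32) = 1.60 L

ΔV = 1.60 L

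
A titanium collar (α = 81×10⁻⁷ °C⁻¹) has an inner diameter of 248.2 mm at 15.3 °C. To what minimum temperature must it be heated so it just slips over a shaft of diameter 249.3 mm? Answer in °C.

Required Δd = 249.3 − 248.2 = 1.1 mm
Δd = αd₀ΔT ⇒ ΔT = Δd/(αd₀) = 1.1 / (81×10⁻⁷ × 248.2) = 547.15 K
T_min = 15.3 + 547.15 = 562.45 °C

T = 562 °C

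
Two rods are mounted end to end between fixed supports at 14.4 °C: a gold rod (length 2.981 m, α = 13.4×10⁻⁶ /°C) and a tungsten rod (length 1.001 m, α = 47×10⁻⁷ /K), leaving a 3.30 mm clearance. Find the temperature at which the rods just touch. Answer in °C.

Gap closes when ΔL₁ + ΔL₂ = 3.30 mm = 3.30×10⁻³ m
(α₁L₁ + α₂L₂)ΔT = g
α₁L₁ + α₂L₂ = 13.4×10⁻⁶×2.981 + 47×10⁻⁷×1.001 = 4.46501×10⁻⁵ m/K
ΔT = 3.30×10⁻³ / 4.46501×10⁻⁵ = 73.908 K
T = 14.4 + 73.908 = 88.308 °C

T = 88.3 °C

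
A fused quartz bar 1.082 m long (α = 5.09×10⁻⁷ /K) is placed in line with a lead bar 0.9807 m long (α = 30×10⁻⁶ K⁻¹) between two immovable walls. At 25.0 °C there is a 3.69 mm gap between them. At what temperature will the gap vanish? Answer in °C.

α₁L₁ = 5.50738×10⁻⁷ m/K, α₂L₂ = 2.9421×10⁻⁵ m/K → total 2.9971738×10⁻⁵ m/K
ΔT = g/(α₁L₁+α₂L₂) = 3.69×10⁻³ / 2.9971738×10⁻⁵ = 123.12 K
T = 25.0 + 123.12 = 148.12 °C

T = 148 °C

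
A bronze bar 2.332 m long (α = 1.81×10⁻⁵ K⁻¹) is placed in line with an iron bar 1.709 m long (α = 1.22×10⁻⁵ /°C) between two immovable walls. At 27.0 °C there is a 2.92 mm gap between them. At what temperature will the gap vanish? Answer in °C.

Gap closes when ΔL₁ + ΔL₂ = 2.92 mm = 2.92×10⁻³ m
(α₁L₁ + α₂L₂)ΔT = g
α₁L₁ + α₂L₂ = 1.81×10⁻⁵×2.332 + 1.22×10⁻⁵×1.709 = 6.3059×10⁻⁵ m/K
ΔT = 2.92×10⁻³ / 6.3059×10⁻⁵ = 46.306 K
T = 27.0 + 46.306 = 73.306 °C

T = 73.3 °C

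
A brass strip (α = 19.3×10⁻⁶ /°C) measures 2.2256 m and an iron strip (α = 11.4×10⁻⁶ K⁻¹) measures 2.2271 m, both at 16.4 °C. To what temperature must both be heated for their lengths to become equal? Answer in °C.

T = 101.8 °C

L₁(1 + α₁ΔT) = L₂(1 + α₂ΔT) ⇒ ΔT = (L₂ − L₁)/(α₁L₁ − α₂L₂)
L₂ − L₁ = 2.2271 − 2.2256 = 1.50×10⁻³ m
α₁L₁ − α₂L₂ = 19.3×10⁻⁶×2.2256 − 11.4×10⁻⁶×2.2271 = 1.756514×10⁻⁵ m/K
ΔT = 1.50×10⁻³ / 1.756514×10⁻⁵ = 85.396 K
T = 16.4 + 85.396 = 101.796 °C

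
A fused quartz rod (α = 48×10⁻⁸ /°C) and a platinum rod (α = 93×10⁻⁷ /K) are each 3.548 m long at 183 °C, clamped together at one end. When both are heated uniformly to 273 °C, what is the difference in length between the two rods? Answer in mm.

ΔT = 90 K
fused quartz: ΔL = 48×10⁻⁸ × 3.548 m × 90 = 1.5327×10⁻⁴ m = 0.15327 mm
platinum: ΔL = 93×10⁻⁷ × 3.548 m × 90 = 2.9697×10⁻³ m = 2.9697 mm
difference = 2.9697 − 0.15327 = 2.81643 mm

2.82 mm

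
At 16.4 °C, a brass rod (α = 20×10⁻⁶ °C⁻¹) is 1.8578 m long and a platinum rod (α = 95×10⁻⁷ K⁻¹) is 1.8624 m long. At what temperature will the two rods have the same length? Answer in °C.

L₁(1 + α₁ΔT) = L₂(1 + α₂ΔT) ⇒ ΔT = (L₂ − L₁)/(α₁L₁ − α₂L₂)
L₂ − L₁ = 1.8624 − 1.8578 = 4.60×10⁻³ m
α₁L₁ − α₂L₂ = 20×10⁻⁶×1.8578 − 95×10⁻⁷×1.8624 = 1.94632×10⁻⁵ m/K
ΔT = 4.60×10⁻³ / 1.94632×10⁻⁵ = 236.343 K
T = 16.4 + 236.343 = 252.743 °C

T = 252.7 °C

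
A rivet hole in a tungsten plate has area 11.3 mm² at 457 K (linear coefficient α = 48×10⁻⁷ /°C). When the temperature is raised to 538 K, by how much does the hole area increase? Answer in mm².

ΔA = 0.00879 mm²

Area coefficient ≈ 2α; |ΔT| = 81 K
ΔA = 2αA₀ΔT = 2(48×10⁻⁷)(11.3)(81) = 8.79×10⁻³ mm²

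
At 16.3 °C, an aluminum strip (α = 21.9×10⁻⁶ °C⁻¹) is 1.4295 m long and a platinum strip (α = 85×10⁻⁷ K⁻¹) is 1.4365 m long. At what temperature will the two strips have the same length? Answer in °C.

T = 382.9 °C

L₁(1 + α₁ΔT) = L₂(1 + α₂ΔT) ⇒ ΔT = (L₂ − L₁)/(α₁L₁ − α₂L₂)
L₂ − L₁ = 1.4365 − 1.4295 = 7.00×10⁻³ m
α₁L₁ − α₂L₂ = 21.9×10⁻⁶×1.4295 − 85×10⁻⁷×1.4365 = 1.90958×10⁻⁵ m/K
ΔT = 7.00×10⁻³ / 1.90958×10⁻⁵ = 366.573 K
T = 16.3 + 366.573 = 382.873 °C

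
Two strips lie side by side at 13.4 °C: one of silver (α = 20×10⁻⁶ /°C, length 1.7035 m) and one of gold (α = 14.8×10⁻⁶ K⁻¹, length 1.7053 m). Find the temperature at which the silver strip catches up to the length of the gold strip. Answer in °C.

L₁(1 + α₁ΔT) = L₂(1 + α₂ΔT) ⇒ ΔT = (L₂ − L₁)/(α₁L₁ − α₂L₂)
L₂ − L₁ = 1.7053 − 1.7035 = 1.80×10⁻³ m
α₁L₁ − α₂L₂ = 20×10⁻⁶×1.7035 − 14.8×10⁻⁶×1.7053 = 8.83156×10⁻⁶ m/K
ΔT = 1.80×10⁻³ / 8.83156×10⁻⁶ = 203.815 K
T = 13.4 + 203.815 = 217.215 °C

T = 217.2 °C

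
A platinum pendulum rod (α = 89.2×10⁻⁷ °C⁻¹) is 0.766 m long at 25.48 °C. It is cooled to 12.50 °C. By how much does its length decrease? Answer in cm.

|ΔT| = |12.50 − 25.48| = 12.98 K
ΔL = αL₀ΔT = (89.2×10⁻⁷)(0.766)(12.98) = 8.87×10⁻⁵ m

ΔL = 0.00887 cm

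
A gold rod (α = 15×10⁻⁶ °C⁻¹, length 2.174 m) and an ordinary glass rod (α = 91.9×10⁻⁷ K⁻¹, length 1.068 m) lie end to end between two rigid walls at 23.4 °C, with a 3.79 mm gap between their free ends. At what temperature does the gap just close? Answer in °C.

α₁L₁ = 3.261×10⁻⁵ m/K, α₂L₂ = 9.81492×10⁻⁶ m/K → total 4.242492×10⁻⁵ m/K
ΔT = g/(α₁L₁+α₂L₂) = 3.79×10⁻³ / 4.242492×10⁻⁵ = 89.33 K
T = 23.4 + 89.33 = 112.73 °C

T = 113 °C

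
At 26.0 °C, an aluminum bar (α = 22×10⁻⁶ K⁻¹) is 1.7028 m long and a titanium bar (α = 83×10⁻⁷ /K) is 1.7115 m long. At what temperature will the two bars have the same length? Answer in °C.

T = 400.1 °C

L₁(1 + α₁ΔT) = L₂(1 + α₂ΔT) ⇒ ΔT = (L₂ − L₁)/(α₁L₁ − α₂L₂)
L₂ − L₁ = 1.7115 − 1.7028 = 8.70×10⁻³ m
α₁L₁ − α₂L₂ = 22×10⁻⁶×1.7028 − 83×10⁻⁷×1.7115 = 2.325615×10⁻⁵ m/K
ΔT = 8.70×10⁻³ / 2.325615×10⁻⁵ = 374.095 K
T = 26.0 + 374.095 = 400.095 °C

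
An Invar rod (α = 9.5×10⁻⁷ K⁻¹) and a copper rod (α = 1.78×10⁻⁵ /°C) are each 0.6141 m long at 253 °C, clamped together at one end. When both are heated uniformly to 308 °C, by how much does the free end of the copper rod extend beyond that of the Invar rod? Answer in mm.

ΔT = 55 K
Invar: ΔL = 9.5×10⁻⁷ × 0.6141 m × 55 = 3.2087×10⁻⁵ m = 0.032087 mm
copper: ΔL = 1.78×10⁻⁵ × 0.6141 m × 55 = 6.0120×10⁻⁴ m = 0.60120 mm
difference = 0.60120 − 0.032087 = 0.569113 mm

0.569 mm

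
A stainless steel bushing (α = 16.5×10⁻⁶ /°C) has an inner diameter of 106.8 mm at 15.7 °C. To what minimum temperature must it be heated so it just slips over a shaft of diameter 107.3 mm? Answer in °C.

T = 299 °C

Required Δd = 107.3 − 106.8 = 0.5 mm
Δd = αd₀ΔT ⇒ ΔT = Δd/(αd₀) = 0.5 / (16.5×10⁻⁶ × 106.8) = 283.74 K
T_min = 15.7 + 283.74 = 299.44 °C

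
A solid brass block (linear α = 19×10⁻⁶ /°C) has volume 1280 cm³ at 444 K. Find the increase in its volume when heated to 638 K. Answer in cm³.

Isotropic solid: β ≈ 3α = 5.7×10⁻⁵ /K; ΔT = 194 K
ΔV = 3αV₀ΔT = 3(19×10⁻⁶)(1280)(194) = 14.2 cm³

ΔV = 14.2 cm³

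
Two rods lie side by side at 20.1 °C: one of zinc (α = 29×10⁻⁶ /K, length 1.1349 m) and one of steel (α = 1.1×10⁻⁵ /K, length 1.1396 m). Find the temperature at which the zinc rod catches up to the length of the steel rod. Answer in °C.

T = 250.8 °C

L₁(1 + α₁ΔT) = L₂(1 + α₂ΔT) ⇒ ΔT = (L₂ − L₁)/(α₁L₁ − α₂L₂)
L₂ − L₁ = 1.1396 − 1.1349 = 4.70×10⁻³ m
α₁L₁ − α₂L₂ = 29×10⁻⁶×1.1349 − 1.1×10⁻⁵×1.1396 = 2.03765×10⁻⁵ m/K
ΔT = 4.70×10⁻³ / 2.03765×10⁻⁵ = 230.658 K
T = 20.1 + 230.658 = 250.758 °C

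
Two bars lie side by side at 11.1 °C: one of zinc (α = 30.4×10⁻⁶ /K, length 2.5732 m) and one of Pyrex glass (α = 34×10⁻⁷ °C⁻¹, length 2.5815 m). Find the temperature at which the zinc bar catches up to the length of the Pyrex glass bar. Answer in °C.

T = 130.6 °C

L₁(1 + α₁ΔT) = L₂(1 + α₂ΔT) ⇒ ΔT = (L₂ − L₁)/(α₁L₁ − α₂L₂)
L₂ − L₁ = 2.5815 − 2.5732 = 8.30×10⁻³ m
α₁L₁ − α₂L₂ = 30.4×10⁻⁶×2.5732 − 34×10⁻⁷×2.5815 = 6.944818×10⁻⁵ m/K
ΔT = 8.30×10⁻³ / 6.944818×10⁻⁵ = 119.514 K
T = 11.1 + 119.514 = 130.614 °C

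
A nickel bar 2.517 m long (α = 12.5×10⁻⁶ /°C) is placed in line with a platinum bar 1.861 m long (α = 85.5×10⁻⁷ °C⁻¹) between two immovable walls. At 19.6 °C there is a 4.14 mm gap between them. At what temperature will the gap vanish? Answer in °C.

Gap closes when ΔL₁ + ΔL₂ = 4.14 mm = 4.14×10⁻³ m
(α₁L₁ + α₂L₂)ΔT = g
α₁L₁ + α₂L₂ = 12.5×10⁻⁶×2.517 + 85.5×10⁻⁷×1.861 = 4.737405×10⁻⁵ m/K
ΔT = 4.14×10⁻³ / 4.737405×10⁻⁵ = 87.39 K
T = 19.6 + 87.39 = 106.99 °C

T = 107 °C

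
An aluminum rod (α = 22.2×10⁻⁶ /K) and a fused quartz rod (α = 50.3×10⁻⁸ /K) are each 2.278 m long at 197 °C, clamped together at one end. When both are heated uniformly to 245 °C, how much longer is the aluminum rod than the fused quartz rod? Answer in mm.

2.37 mm

ΔT = 48 K
aluminum: ΔL = 22.2×10⁻⁶ × 2.278 m × 48 = 2.4274×10⁻³ m = 2.4274 mm
fused quartz: ΔL = 50.3×10⁻⁸ × 2.278 m × 48 = 5.5000×10⁻⁵ m = 0.055000 mm
difference = 2.4274 − 0.055000 = 2.3724 mm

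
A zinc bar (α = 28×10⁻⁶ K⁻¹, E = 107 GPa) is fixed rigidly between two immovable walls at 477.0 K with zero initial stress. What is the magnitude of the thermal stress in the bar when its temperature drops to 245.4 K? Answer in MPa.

Fully constrained: the free strain ε = αΔT is blocked, so σ = Eε = EαΔT.
|ΔT| = 231.6 K
σ = 107×10⁹ × 28×10⁻⁶ × 231.6 = 6.94×10⁸ Pa

σ = 694 MPa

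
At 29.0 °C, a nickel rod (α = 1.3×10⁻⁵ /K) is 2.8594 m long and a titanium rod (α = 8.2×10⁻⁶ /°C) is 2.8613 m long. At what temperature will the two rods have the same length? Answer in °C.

L₁(1 + α₁ΔT) = L₂(1 + α₂ΔT) ⇒ ΔT = (L₂ − L₁)/(α₁L₁ − α₂L₂)
L₂ − L₁ = 2.8613 − 2.8594 = 1.90×10⁻³ m
α₁L₁ − α₂L₂ = 1.3×10⁻⁵×2.8594 − 8.2×10⁻⁶×2.8613 = 1.370954×10⁻⁵ m/K
ΔT = 1.90×10⁻³ / 1.370954×10⁻⁵ = 138.590 K
T = 29.0 + 138.590 = 167.590 °C

T = 167.6 °C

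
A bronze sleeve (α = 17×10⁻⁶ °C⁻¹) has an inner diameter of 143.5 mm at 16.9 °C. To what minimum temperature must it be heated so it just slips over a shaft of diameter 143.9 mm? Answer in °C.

Required Δd = 143.9 − 143.5 = 0.4 mm
Δd = αd₀ΔT ⇒ ΔT = Δd/(αd₀) = 0.4 / (17×10⁻⁶ × 143.5) = 163.97 K
T_min = 16.9 + 163.97 = 180.87 °C

T = 181 °C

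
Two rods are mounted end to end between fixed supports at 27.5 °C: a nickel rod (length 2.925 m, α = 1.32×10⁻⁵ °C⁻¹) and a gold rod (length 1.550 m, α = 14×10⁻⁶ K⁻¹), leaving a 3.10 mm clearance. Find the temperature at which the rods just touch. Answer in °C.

Gap closes when ΔL₁ + ΔL₂ = 3.10 mm = 3.10×10⁻³ m
(α₁L₁ + α₂L₂)ΔT = g
α₁L₁ + α₂L₂ = 1.32×10⁻⁵×2.925 + 14×10⁻⁶×1.550 = 6.031×10⁻⁵ m/K
ΔT = 3.10×10⁻³ / 6.031×10⁻⁵ = 51.401 K
T = 27.5 + 51.401 = 78.901 °C

T = 78.9 °C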